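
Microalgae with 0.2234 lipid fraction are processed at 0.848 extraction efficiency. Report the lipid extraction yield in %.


Y = lipid_content * extraction_eff * 100
= 0.2234 * 0.848 * 100
= 18.9443%

18.9443%


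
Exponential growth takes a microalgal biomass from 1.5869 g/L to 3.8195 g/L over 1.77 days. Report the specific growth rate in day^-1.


mu = ln(X2/X1) / dt
= ln(3.8195/1.5869) / 1.77
= 0.4962 per day

0.4962 per day


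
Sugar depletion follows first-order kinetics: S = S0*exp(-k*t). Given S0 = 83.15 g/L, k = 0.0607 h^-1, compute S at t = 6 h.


S = S0 * exp(-k * t)
S = 83.15 * exp(-0.0607 * 6)
S = 57.7686 g/L

57.7686 g/L


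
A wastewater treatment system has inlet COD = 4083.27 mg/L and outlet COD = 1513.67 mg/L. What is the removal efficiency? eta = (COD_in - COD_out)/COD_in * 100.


eta = (COD_in - COD_out) / COD_in * 100
= (4083.27 - 1513.67) / 4083.27 * 100
= 62.9300%

62.9300%


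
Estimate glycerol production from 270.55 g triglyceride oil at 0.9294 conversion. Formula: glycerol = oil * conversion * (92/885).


glycerol = oil * conv * (92/885)
= 270.55 * 0.9294 * 92 / 885
= 26.1393 g

26.1393 g


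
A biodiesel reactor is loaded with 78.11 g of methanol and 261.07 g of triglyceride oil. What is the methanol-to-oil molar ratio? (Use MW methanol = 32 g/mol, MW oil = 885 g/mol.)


Molar ratio = n_MeOH / n_oil = (MeOH/32) / (oil/885) = (MeOH * 885) / (32 * oil)
= (78.11 * 885) / (32 * 261.07)
= 8.2745

8.2745


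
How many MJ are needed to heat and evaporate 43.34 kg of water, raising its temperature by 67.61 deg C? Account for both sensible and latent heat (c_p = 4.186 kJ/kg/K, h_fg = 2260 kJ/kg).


E = m_water * (4.186 * dT + 2260) / 1000
= 43.34 * (4.186 * 67.61 + 2260) / 1000
= 110.2143 MJ

110.2143 MJ


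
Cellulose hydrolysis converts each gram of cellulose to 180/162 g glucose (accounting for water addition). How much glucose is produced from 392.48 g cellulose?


glucose = cellulose * 180/162
= 392.48 * 180/162
= 436.0889 g

436.0889 g


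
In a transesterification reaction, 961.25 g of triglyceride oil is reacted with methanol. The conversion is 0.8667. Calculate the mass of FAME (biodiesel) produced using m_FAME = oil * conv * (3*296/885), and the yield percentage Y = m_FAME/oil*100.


m_FAME = oil * conv * (3 * 296 / 885) = oil * conv * (888/885)
= 961.25 * 0.8667 * 888 / 885
= 835.9395 g
Y = m_FAME / oil * 100 = conv * (888/885) * 100
= 0.8667 * 888 / 885 * 100
= 86.96%

835.9395 g FAME; Y = 86.96%


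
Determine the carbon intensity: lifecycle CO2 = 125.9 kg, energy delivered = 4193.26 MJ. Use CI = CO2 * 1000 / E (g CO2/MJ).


CI = CO2 * 1000 / E
= 125.9 * 1000 / 4193.26
= 30.0244 g CO2/MJ

30.0244 g CO2/MJ


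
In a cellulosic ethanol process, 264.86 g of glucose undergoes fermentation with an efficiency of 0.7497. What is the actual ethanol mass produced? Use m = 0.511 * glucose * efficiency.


Actual ethanol: m = 0.511 * 264.86 * 0.7497
m = 101.4670 g

101.4670 g


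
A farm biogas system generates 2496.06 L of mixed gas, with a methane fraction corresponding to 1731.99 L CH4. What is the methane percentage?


CH4% = V_CH4 / V_total * 100
= 1731.99 / 2496.06 * 100
= 69.3890%

69.3890%


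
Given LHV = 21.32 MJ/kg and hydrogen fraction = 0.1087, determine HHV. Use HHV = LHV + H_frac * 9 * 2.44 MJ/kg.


HHV = LHV + H_frac * 9 * 2.44
= 21.32 + 0.1087 * 9 * 2.44
= 23.7071 MJ/kg

23.7071 MJ/kg


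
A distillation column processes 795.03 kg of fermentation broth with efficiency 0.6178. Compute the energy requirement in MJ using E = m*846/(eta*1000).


E = m * 846 / (eta * 1000)
= 795.03 * 846 / (0.6178 * 1000)
= 1088.6944 MJ

1088.6944 MJ


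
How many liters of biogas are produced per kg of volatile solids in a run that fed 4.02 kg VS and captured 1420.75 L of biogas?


Y = V / VS
= 1420.75 / 4.02
= 353.4204 L/kg VS

353.4204 L/kg VS


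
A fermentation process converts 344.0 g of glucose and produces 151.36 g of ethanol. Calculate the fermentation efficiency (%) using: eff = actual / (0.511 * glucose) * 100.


Fermentation efficiency = (actual / (0.511 * glucose)) * 100
= (151.36 / (0.511 * 344.0)) * 100
= 86.1057%

86.1057%


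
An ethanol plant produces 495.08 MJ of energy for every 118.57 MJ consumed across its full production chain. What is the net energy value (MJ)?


NEV = E_out - E_in
= 495.08 - 118.57
= 376.5100 MJ

376.5100 MJ


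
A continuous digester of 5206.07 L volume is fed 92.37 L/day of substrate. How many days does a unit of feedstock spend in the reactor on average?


HRT = V / Q
= 5206.07 / 92.37
= 56.3610 days

56.3610 days


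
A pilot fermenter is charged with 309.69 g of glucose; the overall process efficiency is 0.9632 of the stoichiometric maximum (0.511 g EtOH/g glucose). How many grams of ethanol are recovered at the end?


Actual ethanol: m = 0.511 * 309.69 * 0.9632
m = 152.4279 g

152.4279 g


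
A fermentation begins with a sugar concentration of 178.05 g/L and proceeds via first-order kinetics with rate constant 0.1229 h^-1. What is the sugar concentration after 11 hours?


S = S0 * exp(-k * t)
S = 178.05 * exp(-0.1229 * 11)
S = 46.0701 g/L

46.0701 g/L


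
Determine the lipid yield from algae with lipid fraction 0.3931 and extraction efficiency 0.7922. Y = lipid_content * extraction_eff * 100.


Y = lipid_content * extraction_eff * 100
= 0.3931 * 0.7922 * 100
= 31.1414%

31.1414%


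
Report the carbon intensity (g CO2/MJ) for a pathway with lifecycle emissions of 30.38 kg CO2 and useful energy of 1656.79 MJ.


CI = CO2 * 1000 / E
= 30.38 * 1000 / 1656.79
= 18.3367 g CO2/MJ

18.3367 g CO2/MJ


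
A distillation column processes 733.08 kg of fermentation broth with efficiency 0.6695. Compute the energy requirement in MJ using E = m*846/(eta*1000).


E = m * 846 / (eta * 1000)
= 733.08 * 846 / (0.6695 * 1000)
= 926.3416 MJ

926.3416 MJ


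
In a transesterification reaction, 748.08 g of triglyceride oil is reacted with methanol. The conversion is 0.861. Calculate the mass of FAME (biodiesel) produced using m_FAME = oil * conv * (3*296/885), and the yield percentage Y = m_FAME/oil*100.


m_FAME = oil * conv * (3 * 296 / 885) = oil * conv * (888/885)
= 748.08 * 0.861 * 888 / 885
= 646.2803 g
Y = m_FAME / oil * 100 = conv * (888/885) * 100
= 0.861 * 888 / 885 * 100
= 86.39%

646.2803 g FAME; Y = 86.39%


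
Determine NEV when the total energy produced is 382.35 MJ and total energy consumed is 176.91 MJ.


NEV = E_out - E_in
= 382.35 - 176.91
= 205.4400 MJ

205.4400 MJ


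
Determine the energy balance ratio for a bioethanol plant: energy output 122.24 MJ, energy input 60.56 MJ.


EROI = E_out / E_in
= 122.24 / 60.56
= 2.0185

2.0185


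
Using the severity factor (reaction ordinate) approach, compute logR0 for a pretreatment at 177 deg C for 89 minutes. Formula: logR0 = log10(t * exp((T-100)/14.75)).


logR0 = log10(t * exp((T - 100) / 14.75))
= log10(89 * exp((177 - 100) / 14.75))
= 4.2166

4.2166


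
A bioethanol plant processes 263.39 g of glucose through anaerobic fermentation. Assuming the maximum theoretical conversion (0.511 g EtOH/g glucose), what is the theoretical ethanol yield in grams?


Theoretical ethanol yield: m_EtOH = 0.511 * m_glucose
m_EtOH = 0.511 * 263.39 = 134.5923 g

134.5923 g


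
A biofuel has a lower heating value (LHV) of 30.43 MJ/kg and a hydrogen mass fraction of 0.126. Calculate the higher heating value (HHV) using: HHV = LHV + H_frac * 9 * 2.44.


HHV = LHV + H_frac * 9 * 2.44
= 30.43 + 0.126 * 9 * 2.44
= 33.1970 MJ/kg

33.1970 MJ/kg


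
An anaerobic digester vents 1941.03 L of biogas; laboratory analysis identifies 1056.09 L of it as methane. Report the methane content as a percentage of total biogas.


CH4% = V_CH4 / V_total * 100
= 1056.09 / 1941.03 * 100
= 54.4087%

54.4087%


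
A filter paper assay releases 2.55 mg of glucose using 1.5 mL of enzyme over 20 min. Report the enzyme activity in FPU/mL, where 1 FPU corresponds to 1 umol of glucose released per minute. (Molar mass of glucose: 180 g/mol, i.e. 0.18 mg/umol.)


Activity = glucose_mg / (0.18 mg/umol * V_mL * t_min)
= 2.55 / (0.18 * 1.5 * 20)
= 0.4722 FPU/mL

0.4722 FPU/mL


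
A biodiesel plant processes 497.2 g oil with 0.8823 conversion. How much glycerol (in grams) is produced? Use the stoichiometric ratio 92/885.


glycerol = oil * conv * (92/885)
= 497.2 * 0.8823 * 92 / 885
= 45.6028 g

45.6028 g


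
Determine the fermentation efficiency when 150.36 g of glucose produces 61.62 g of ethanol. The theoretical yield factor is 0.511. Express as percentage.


Fermentation efficiency = (actual / (0.511 * glucose)) * 100
= (61.62 / (0.511 * 150.36)) * 100
= 80.1989%

80.1989%


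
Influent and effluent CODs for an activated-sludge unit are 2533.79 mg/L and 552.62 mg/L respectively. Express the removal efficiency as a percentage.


eta = (COD_in - COD_out) / COD_in * 100
= (2533.79 - 552.62) / 2533.79 * 100
= 78.1900%

78.1900%


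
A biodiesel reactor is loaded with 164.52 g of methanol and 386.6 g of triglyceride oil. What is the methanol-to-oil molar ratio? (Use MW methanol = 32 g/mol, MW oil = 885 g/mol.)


Molar ratio = n_MeOH / n_oil = (MeOH/32) / (oil/885) = (MeOH * 885) / (32 * oil)
= (164.52 * 885) / (32 * 386.6)
= 11.7693

11.7693


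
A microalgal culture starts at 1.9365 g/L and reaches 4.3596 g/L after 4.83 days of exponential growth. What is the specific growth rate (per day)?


mu = ln(X2/X1) / dt
= ln(4.3596/1.9365) / 4.83
= 0.1680 per day

0.1680 per day


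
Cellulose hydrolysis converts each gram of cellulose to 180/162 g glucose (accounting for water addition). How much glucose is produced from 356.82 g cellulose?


glucose = cellulose * 180/162
= 356.82 * 180/162
= 396.4667 g

396.4667 g


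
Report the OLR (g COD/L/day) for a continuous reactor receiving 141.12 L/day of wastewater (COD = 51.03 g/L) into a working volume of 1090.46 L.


OLR = Q * S / V
= 141.12 * 51.03 / 1090.46
= 6.6040 g/L/day

6.6040 g/L/day


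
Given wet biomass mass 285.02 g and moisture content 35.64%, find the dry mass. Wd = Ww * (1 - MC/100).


Wd = Ww * (1 - MC/100)
= 285.02 * (1 - 35.64/100)
= 183.4389 g

183.4389 g


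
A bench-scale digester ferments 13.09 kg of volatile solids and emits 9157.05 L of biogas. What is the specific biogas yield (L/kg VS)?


Y = V / VS
= 9157.05 / 13.09
= 699.5455 L/kg VS

699.5455 L/kg VS


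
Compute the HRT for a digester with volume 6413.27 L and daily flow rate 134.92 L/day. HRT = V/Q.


HRT = V / Q
= 6413.27 / 134.92
= 47.5339 days

47.5339 days


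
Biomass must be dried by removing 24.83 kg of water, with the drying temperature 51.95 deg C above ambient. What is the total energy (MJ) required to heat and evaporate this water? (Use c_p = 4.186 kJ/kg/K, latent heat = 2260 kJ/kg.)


E = m_water * (4.186 * dT + 2260) / 1000
= 24.83 * (4.186 * 51.95 + 2260) / 1000
= 61.5154 MJ

61.5154 MJ


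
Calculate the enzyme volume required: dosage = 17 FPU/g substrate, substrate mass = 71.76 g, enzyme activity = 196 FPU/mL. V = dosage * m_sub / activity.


V = dosage * m_sub / activity
V = 17 * 71.76 / 196
V = 6.2241 mL

6.2241 mL


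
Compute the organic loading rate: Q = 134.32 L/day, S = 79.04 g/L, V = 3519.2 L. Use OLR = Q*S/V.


OLR = Q * S / V
= 134.32 * 79.04 / 3519.2
= 3.0168 g/L/day

3.0168 g/L/day


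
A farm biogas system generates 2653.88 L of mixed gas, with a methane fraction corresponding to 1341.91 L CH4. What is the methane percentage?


CH4% = V_CH4 / V_total * 100
= 1341.91 / 2653.88 * 100
= 50.5641%

50.5641%


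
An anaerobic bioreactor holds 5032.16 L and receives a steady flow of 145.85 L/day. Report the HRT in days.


HRT = V / Q
= 5032.16 / 145.85
= 34.5023 days

34.5023 days


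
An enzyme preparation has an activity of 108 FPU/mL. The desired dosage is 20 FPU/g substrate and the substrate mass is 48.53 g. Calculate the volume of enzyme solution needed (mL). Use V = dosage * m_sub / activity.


V = dosage * m_sub / activity
V = 20 * 48.53 / 108
V = 8.9870 mL

8.9870 mL


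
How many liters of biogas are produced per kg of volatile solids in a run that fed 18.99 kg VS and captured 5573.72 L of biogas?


Y = V / VS
= 5573.72 / 18.99
= 293.5082 L/kg VS

293.5082 L/kg VS


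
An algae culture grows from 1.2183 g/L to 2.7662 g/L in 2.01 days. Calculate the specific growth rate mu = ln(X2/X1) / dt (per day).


mu = ln(X2/X1) / dt
= ln(2.7662/1.2183) / 2.01
= 0.4080 per day

0.4080 per day


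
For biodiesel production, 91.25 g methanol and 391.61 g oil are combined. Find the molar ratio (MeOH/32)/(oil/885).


Molar ratio = n_MeOH / n_oil = (MeOH/32) / (oil/885) = (MeOH * 885) / (32 * oil)
= (91.25 * 885) / (32 * 391.61)
= 6.4443

6.4443


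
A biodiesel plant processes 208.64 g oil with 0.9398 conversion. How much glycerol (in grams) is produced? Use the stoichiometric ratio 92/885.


glycerol = oil * conv * (92/885)
= 208.64 * 0.9398 * 92 / 885
= 20.3834 g

20.3834 g


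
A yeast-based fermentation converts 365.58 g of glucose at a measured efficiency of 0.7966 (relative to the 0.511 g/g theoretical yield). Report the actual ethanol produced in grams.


Actual ethanol: m = 0.511 * 365.58 * 0.7966
m = 148.8139 g

148.8139 g


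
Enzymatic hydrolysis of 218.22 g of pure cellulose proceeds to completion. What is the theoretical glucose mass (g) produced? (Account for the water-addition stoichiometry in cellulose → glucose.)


glucose = cellulose * 180/162
= 218.22 * 180/162
= 242.4667 g

242.4667 g


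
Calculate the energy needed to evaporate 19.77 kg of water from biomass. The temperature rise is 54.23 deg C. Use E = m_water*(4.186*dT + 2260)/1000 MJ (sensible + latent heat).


E = m_water * (4.186 * dT + 2260) / 1000
= 19.77 * (4.186 * 54.23 + 2260) / 1000
= 49.1681 MJ

49.1681 MJ


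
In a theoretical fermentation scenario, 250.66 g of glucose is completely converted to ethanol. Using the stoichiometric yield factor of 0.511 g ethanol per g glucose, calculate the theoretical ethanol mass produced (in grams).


Theoretical ethanol yield: m_EtOH = 0.511 * m_glucose
m_EtOH = 0.511 * 250.66 = 128.0873 g

128.0873 g


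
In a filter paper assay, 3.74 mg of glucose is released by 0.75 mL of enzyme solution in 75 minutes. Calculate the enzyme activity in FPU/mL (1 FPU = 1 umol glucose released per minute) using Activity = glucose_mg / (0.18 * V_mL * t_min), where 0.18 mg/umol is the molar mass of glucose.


Activity = glucose_mg / (0.18 mg/umol * V_mL * t_min)
= 3.74 / (0.18 * 0.75 * 75)
= 0.3694 FPU/mL

0.3694 FPU/mL


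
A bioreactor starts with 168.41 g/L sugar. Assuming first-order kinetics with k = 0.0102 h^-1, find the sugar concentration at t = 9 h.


S = S0 * exp(-k * t)
S = 168.41 * exp(-0.0102 * 9)
S = 153.6384 g/L

153.6384 g/L


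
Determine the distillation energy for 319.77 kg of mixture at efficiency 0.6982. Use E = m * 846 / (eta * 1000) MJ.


E = m * 846 / (eta * 1000)
= 319.77 * 846 / (0.6982 * 1000)
= 387.4612 MJ

387.4612 MJ


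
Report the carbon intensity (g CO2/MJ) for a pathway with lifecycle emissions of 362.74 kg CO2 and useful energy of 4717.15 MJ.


CI = CO2 * 1000 / E
= 362.74 * 1000 / 4717.15
= 76.8981 g CO2/MJ

76.8981 g CO2/MJ


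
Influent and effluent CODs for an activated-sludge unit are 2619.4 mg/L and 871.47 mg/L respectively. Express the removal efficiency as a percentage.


eta = (COD_in - COD_out) / COD_in * 100
= (2619.4 - 871.47) / 2619.4 * 100
= 66.7302%

66.7302%


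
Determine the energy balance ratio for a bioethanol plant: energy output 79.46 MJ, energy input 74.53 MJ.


EROI = E_out / E_in
= 79.46 / 74.53
= 1.0661

1.0661


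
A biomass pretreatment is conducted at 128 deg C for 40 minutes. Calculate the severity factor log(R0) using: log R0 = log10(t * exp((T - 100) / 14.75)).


logR0 = log10(t * exp((T - 100) / 14.75))
= log10(40 * exp((128 - 100) / 14.75))
= 2.4265

2.4265


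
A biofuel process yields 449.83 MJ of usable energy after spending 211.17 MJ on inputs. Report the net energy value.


NEV = E_out - E_in
= 449.83 - 211.17
= 238.6600 MJ

238.6600 MJ


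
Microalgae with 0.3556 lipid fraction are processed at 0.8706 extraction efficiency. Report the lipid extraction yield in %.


Y = lipid_content * extraction_eff * 100
= 0.3556 * 0.8706 * 100
= 30.9585%

30.9585%


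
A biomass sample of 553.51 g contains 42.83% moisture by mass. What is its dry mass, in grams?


Wd = Ww * (1 - MC/100)
= 553.51 * (1 - 42.83/100)
= 316.4417 g

316.4417 g


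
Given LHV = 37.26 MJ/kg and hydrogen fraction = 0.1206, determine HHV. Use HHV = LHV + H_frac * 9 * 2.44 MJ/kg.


HHV = LHV + H_frac * 9 * 2.44
= 37.26 + 0.1206 * 9 * 2.44
= 39.9084 MJ/kg

39.9084 MJ/kg


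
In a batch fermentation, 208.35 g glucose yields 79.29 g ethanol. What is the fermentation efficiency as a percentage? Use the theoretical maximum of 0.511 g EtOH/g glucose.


Fermentation efficiency = (actual / (0.511 * glucose)) * 100
= (79.29 / (0.511 * 208.35)) * 100
= 74.4739%

74.4739%


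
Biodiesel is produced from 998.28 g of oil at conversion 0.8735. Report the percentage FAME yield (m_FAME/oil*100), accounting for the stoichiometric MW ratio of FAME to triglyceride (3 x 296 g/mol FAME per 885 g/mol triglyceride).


m_FAME = oil * conv * (3 * 296 / 885) = oil * conv * (888/885)
= 998.28 * 0.8735 * 888 / 885
= 874.9535 g
Y = m_FAME / oil * 100 = conv * (888/885) * 100
= 0.8735 * 888 / 885 * 100
= 87.65%

87.65%


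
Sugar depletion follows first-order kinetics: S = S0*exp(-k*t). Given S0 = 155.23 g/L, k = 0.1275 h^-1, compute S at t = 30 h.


S = S0 * exp(-k * t)
S = 155.23 * exp(-0.1275 * 30)
S = 3.3869 g/L

3.3869 g/L


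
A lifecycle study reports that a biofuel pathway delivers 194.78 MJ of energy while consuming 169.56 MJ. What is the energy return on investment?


EROI = E_out / E_in
= 194.78 / 169.56
= 1.1487

1.1487


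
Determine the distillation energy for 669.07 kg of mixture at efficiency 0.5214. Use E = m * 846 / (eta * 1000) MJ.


E = m * 846 / (eta * 1000)
= 669.07 * 846 / (0.5214 * 1000)
= 1085.6026 MJ

1085.6026 MJ


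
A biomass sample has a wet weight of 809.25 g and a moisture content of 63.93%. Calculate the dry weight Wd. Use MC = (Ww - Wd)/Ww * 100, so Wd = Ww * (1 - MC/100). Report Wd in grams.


Wd = Ww * (1 - MC/100)
= 809.25 * (1 - 63.93/100)
= 291.8965 g

291.8965 g


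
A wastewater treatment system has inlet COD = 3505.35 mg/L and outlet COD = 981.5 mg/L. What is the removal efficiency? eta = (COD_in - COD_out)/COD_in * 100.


eta = (COD_in - COD_out) / COD_in * 100
= (3505.35 - 981.5) / 3505.35 * 100
= 71.9999%

71.9999%


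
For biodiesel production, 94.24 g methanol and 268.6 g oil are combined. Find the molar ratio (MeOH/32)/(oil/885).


Molar ratio = n_MeOH / n_oil = (MeOH/32) / (oil/885) = (MeOH * 885) / (32 * oil)
= (94.24 * 885) / (32 * 268.6)
= 9.7034

9.7034


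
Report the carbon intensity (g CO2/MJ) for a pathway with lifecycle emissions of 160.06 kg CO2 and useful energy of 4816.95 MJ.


CI = CO2 * 1000 / E
= 160.06 * 1000 / 4816.95
= 33.2285 g CO2/MJ

33.2285 g CO2/MJ


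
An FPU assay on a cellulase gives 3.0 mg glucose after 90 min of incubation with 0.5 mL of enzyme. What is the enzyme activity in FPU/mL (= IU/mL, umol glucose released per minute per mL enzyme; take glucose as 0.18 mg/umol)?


Activity = glucose_mg / (0.18 mg/umol * V_mL * t_min)
= 3.0 / (0.18 * 0.5 * 90)
= 0.3704 FPU/mL

0.3704 FPU/mL


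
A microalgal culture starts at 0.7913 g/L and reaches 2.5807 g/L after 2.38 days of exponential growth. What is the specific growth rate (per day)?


mu = ln(X2/X1) / dt
= ln(2.5807/0.7913) / 2.38
= 0.4967 per day

0.4967 per day


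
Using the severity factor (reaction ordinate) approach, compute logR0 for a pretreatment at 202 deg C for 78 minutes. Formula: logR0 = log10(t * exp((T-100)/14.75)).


logR0 = log10(t * exp((T - 100) / 14.75))
= log10(78 * exp((202 - 100) / 14.75))
= 4.8954

4.8954


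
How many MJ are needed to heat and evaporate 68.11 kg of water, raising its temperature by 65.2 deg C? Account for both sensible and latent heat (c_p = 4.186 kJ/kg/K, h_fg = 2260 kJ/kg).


E = m_water * (4.186 * dT + 2260) / 1000
= 68.11 * (4.186 * 65.2 + 2260) / 1000
= 172.5177 MJ

172.5177 MJ


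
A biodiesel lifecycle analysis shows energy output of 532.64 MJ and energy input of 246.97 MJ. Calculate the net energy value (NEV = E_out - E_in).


NEV = E_out - E_in
= 532.64 - 246.97
= 285.6700 MJ

285.6700 MJ


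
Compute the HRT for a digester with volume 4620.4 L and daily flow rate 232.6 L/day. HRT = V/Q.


HRT = V / Q
= 4620.4 / 232.6
= 19.8641 days

19.8641 days


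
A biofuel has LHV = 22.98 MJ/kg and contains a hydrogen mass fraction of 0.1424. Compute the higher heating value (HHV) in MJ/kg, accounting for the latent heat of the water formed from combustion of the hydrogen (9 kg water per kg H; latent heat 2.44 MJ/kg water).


HHV = LHV + H_frac * 9 * 2.44
= 22.98 + 0.1424 * 9 * 2.44
= 26.1071 MJ/kg

26.1071 MJ/kg


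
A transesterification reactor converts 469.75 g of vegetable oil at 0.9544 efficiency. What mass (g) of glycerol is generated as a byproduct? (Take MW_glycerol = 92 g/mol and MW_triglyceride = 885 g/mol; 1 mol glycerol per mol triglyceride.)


glycerol = oil * conv * (92/885)
= 469.75 * 0.9544 * 92 / 885
= 46.6060 g

46.6060 g


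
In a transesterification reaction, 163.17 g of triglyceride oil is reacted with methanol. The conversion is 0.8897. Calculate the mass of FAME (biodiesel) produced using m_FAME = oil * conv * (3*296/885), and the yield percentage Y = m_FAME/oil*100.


m_FAME = oil * conv * (3 * 296 / 885) = oil * conv * (888/885)
= 163.17 * 0.8897 * 888 / 885
= 145.6645 g
Y = m_FAME / oil * 100 = conv * (888/885) * 100
= 0.8897 * 888 / 885 * 100
= 89.27%

145.6645 g FAME; Y = 89.27%


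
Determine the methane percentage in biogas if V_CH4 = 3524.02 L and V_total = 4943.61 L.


CH4% = V_CH4 / V_total * 100
= 3524.02 / 4943.61 * 100
= 71.2843%

71.2843%


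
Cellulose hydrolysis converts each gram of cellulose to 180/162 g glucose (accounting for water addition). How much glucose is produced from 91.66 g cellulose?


glucose = cellulose * 180/162
= 91.66 * 180/162
= 101.8444 g

101.8444 g


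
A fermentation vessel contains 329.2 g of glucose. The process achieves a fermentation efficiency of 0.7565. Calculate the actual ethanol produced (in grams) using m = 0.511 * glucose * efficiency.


Actual ethanol: m = 0.511 * 329.2 * 0.7565
m = 127.2593 g

127.2593 g


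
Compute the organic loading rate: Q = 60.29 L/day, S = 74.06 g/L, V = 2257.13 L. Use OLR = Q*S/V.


OLR = Q * S / V
= 60.29 * 74.06 / 2257.13
= 1.9782 g/L/day

1.9782 g/L/day


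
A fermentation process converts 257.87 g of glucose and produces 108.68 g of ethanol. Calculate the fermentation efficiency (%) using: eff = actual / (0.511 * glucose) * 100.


Fermentation efficiency = (actual / (0.511 * glucose)) * 100
= (108.68 / (0.511 * 257.87)) * 100
= 82.4761%

82.4761%


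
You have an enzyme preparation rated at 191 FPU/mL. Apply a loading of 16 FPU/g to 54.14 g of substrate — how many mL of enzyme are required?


V = dosage * m_sub / activity
V = 16 * 54.14 / 191
V = 4.5353 mL

4.5353 mL


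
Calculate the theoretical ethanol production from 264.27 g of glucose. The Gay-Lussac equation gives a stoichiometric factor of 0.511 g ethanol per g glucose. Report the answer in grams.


Theoretical ethanol yield: m_EtOH = 0.511 * m_glucose
m_EtOH = 0.511 * 264.27 = 135.0420 g

135.0420 g


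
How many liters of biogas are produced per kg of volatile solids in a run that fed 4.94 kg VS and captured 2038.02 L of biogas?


Y = V / VS
= 2038.02 / 4.94
= 412.5547 L/kg VS

412.5547 L/kg VS


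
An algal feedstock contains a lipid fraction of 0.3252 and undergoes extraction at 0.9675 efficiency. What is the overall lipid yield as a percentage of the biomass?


Y = lipid_content * extraction_eff * 100
= 0.3252 * 0.9675 * 100
= 31.4631%

31.4631%


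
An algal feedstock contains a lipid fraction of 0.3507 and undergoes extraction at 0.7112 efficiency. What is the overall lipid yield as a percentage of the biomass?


Y = lipid_content * extraction_eff * 100
= 0.3507 * 0.7112 * 100
= 24.9418%

24.9418%


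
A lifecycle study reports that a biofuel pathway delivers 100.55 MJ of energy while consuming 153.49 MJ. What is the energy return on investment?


EROI = E_out / E_in
= 100.55 / 153.49
= 0.6551

0.6551


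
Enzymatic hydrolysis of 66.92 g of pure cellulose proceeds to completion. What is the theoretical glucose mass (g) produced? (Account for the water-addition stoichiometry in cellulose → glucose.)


glucose = cellulose * 180/162
= 66.92 * 180/162
= 74.3556 g

74.3556 g


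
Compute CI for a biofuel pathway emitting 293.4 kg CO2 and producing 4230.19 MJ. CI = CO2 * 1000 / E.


CI = CO2 * 1000 / E
= 293.4 * 1000 / 4230.19
= 69.3586 g CO2/MJ

69.3586 g CO2/MJ


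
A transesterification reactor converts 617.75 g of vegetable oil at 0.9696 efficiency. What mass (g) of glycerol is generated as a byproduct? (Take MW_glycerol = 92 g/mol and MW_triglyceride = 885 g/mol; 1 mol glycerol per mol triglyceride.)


glycerol = oil * conv * (92/885)
= 617.75 * 0.9696 * 92 / 885
= 62.2658 g

62.2658 g


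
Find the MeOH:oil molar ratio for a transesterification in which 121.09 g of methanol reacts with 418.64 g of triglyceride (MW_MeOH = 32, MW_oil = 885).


Molar ratio = n_MeOH / n_oil = (MeOH/32) / (oil/885) = (MeOH * 885) / (32 * oil)
= (121.09 * 885) / (32 * 418.64)
= 7.9995

7.9995


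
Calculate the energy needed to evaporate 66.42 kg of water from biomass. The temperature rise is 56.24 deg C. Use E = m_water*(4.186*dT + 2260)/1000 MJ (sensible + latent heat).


E = m_water * (4.186 * dT + 2260) / 1000
= 66.42 * (4.186 * 56.24 + 2260) / 1000
= 165.7458 MJ

165.7458 MJ


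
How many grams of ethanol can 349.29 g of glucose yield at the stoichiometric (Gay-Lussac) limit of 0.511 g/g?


Theoretical ethanol yield: m_EtOH = 0.511 * m_glucose
m_EtOH = 0.511 * 349.29 = 178.4872 g

178.4872 g


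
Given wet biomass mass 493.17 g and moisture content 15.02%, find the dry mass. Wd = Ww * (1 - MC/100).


Wd = Ww * (1 - MC/100)
= 493.17 * (1 - 15.02/100)
= 419.0959 g

419.0959 g


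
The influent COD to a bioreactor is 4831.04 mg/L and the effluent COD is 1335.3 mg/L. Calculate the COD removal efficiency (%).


eta = (COD_in - COD_out) / COD_in * 100
= (4831.04 - 1335.3) / 4831.04 * 100
= 72.3600%

72.3600%


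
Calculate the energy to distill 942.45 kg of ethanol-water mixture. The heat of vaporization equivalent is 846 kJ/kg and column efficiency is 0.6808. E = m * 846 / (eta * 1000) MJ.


E = m * 846 / (eta * 1000)
= 942.45 * 846 / (0.6808 * 1000)
= 1171.1409 MJ

1171.1409 MJ


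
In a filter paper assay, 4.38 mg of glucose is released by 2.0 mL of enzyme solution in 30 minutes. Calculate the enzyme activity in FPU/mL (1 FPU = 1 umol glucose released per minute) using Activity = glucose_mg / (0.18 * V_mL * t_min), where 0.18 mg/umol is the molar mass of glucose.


Activity = glucose_mg / (0.18 mg/umol * V_mL * t_min)
= 4.38 / (0.18 * 2.0 * 30)
= 0.4056 FPU/mL

0.4056 FPU/mL


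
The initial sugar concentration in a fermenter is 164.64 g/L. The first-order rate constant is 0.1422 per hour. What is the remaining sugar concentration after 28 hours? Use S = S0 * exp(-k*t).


S = S0 * exp(-k * t)
S = 164.64 * exp(-0.1422 * 28)
S = 3.0715 g/L

3.0715 g/L


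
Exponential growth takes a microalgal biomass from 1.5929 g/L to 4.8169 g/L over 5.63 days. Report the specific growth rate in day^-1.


mu = ln(X2/X1) / dt
= ln(4.8169/1.5929) / 5.63
= 0.1965 per day

0.1965 per day


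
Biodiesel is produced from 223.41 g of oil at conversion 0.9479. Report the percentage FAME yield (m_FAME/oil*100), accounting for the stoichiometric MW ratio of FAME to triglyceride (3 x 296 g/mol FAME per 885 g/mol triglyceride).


m_FAME = oil * conv * (3 * 296 / 885) = oil * conv * (888/885)
= 223.41 * 0.9479 * 888 / 885
= 212.4882 g
Y = m_FAME / oil * 100 = conv * (888/885) * 100
= 0.9479 * 888 / 885 * 100
= 95.11%

95.11%


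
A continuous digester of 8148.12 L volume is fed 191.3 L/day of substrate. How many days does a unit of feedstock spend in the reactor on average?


HRT = V / Q
= 8148.12 / 191.3
= 42.5934 days

42.5934 days


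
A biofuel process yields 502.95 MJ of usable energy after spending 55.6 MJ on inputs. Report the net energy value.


NEV = E_out - E_in
= 502.95 - 55.6
= 447.3500 MJ

447.3500 MJ


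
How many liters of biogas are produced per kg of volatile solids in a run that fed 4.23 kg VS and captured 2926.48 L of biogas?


Y = V / VS
= 2926.48 / 4.23
= 691.8392 L/kg VS

691.8392 L/kg VS


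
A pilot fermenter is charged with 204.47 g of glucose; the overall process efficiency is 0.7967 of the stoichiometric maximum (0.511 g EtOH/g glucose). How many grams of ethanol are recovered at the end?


Actual ethanol: m = 0.511 * 204.47 * 0.7967
m = 83.2425 g

83.2425 g


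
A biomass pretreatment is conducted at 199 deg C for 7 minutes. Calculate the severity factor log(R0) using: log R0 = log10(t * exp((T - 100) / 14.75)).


logR0 = log10(t * exp((T - 100) / 14.75))
= log10(7 * exp((199 - 100) / 14.75))
= 3.7600

3.7600


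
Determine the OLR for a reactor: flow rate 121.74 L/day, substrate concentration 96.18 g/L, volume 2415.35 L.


OLR = Q * S / V
= 121.74 * 96.18 / 2415.35
= 4.8477 g/L/day

4.8477 g/L/day


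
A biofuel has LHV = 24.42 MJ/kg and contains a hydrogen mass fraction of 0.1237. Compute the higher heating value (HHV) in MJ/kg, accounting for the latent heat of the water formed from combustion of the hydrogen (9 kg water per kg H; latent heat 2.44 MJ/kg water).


HHV = LHV + H_frac * 9 * 2.44
= 24.42 + 0.1237 * 9 * 2.44
= 27.1365 MJ/kg

27.1365 MJ/kg


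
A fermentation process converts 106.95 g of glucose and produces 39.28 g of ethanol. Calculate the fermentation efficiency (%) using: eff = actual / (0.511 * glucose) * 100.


Fermentation efficiency = (actual / (0.511 * glucose)) * 100
= (39.28 / (0.511 * 106.95)) * 100
= 71.8737%

71.8737%


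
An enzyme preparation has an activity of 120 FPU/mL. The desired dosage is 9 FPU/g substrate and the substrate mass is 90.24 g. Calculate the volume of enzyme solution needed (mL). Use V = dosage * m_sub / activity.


V = dosage * m_sub / activity
V = 9 * 90.24 / 120
V = 6.7680 mL

6.7680 mL


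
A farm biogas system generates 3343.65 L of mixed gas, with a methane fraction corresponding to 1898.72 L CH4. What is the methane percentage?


CH4% = V_CH4 / V_total * 100
= 1898.72 / 3343.65 * 100
= 56.7858%

56.7858%


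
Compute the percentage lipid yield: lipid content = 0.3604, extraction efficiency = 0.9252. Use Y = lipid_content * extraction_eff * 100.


Y = lipid_content * extraction_eff * 100
= 0.3604 * 0.9252 * 100
= 33.3442%

33.3442%


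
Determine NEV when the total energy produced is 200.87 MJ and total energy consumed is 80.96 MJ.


NEV = E_out - E_in
= 200.87 - 80.96
= 119.9100 MJ

119.9100 MJ


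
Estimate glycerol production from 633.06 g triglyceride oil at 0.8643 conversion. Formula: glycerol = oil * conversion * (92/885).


glycerol = oil * conv * (92/885)
= 633.06 * 0.8643 * 92 / 885
= 56.8793 g

56.8793 g


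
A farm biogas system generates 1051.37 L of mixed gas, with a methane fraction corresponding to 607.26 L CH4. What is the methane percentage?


CH4% = V_CH4 / V_total * 100
= 607.26 / 1051.37 * 100
= 57.7589%

57.7589%


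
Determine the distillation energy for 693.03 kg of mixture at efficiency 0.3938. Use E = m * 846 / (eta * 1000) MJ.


E = m * 846 / (eta * 1000)
= 693.03 * 846 / (0.3938 * 1000)
= 1488.8354 MJ

1488.8354 MJ


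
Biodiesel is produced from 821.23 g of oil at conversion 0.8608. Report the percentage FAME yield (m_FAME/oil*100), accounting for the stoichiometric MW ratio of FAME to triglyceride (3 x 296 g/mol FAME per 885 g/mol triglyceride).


m_FAME = oil * conv * (3 * 296 / 885) = oil * conv * (888/885)
= 821.23 * 0.8608 * 888 / 885
= 709.3111 g
Y = m_FAME / oil * 100 = conv * (888/885) * 100
= 0.8608 * 888 / 885 * 100
= 86.37%

86.37%


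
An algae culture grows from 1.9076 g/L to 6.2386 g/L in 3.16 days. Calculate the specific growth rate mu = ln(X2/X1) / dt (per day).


mu = ln(X2/X1) / dt
= ln(6.2386/1.9076) / 3.16
= 0.3750 per day

0.3750 per day


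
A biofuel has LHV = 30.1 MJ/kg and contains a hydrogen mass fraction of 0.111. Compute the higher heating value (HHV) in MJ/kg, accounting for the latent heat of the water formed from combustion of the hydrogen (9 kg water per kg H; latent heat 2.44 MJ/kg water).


HHV = LHV + H_frac * 9 * 2.44
= 30.1 + 0.111 * 9 * 2.44
= 32.5376 MJ/kg

32.5376 MJ/kg


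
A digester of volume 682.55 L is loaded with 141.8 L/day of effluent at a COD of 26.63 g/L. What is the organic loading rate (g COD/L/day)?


OLR = Q * S / V
= 141.8 * 26.63 / 682.55
= 5.5324 g/L/day

5.5324 g/L/day


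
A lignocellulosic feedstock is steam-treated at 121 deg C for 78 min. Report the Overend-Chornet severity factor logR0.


logR0 = log10(t * exp((T - 100) / 14.75))
= log10(78 * exp((121 - 100) / 14.75))
= 2.5104

2.5104


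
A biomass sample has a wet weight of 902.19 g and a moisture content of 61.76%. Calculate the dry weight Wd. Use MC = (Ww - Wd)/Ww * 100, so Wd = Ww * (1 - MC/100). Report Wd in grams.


Wd = Ww * (1 - MC/100)
= 902.19 * (1 - 61.76/100)
= 344.9975 g

344.9975 g


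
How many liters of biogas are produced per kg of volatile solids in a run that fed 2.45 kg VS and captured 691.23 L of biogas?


Y = V / VS
= 691.23 / 2.45
= 282.1347 L/kg VS

282.1347 L/kg VS


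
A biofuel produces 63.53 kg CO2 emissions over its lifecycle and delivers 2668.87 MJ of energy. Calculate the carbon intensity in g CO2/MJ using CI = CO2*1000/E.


CI = CO2 * 1000 / E
= 63.53 * 1000 / 2668.87
= 23.8041 g CO2/MJ

23.8041 g CO2/MJ


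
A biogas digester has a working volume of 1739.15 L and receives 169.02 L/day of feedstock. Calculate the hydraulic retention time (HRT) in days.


HRT = V / Q
= 1739.15 / 169.02
= 10.2896 days

10.2896 days


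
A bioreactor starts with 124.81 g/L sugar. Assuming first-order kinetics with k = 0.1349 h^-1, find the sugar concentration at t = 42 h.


S = S0 * exp(-k * t)
S = 124.81 * exp(-0.1349 * 42)
S = 0.4321 g/L

0.4321 g/L


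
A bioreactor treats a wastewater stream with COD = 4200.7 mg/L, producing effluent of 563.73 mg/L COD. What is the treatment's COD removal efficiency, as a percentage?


eta = (COD_in - COD_out) / COD_in * 100
= (4200.7 - 563.73) / 4200.7 * 100
= 86.5801%

86.5801%


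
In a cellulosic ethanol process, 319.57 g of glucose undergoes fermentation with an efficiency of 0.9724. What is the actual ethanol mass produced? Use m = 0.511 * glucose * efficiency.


Actual ethanol: m = 0.511 * 319.57 * 0.9724
m = 158.7932 g

158.7932 g


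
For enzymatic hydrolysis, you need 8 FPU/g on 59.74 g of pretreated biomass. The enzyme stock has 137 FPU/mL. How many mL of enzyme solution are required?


V = dosage * m_sub / activity
V = 8 * 59.74 / 137
V = 3.4885 mL

3.4885 mL


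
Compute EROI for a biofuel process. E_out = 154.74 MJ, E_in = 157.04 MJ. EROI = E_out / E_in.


EROI = E_out / E_in
= 154.74 / 157.04
= 0.9854

0.9854


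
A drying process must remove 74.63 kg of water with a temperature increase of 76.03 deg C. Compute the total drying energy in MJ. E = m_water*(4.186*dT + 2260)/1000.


E = m_water * (4.186 * dT + 2260) / 1000
= 74.63 * (4.186 * 76.03 + 2260) / 1000
= 192.4157 MJ

192.4157 MJ


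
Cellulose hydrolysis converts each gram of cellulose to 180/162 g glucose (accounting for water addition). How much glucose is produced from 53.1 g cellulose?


glucose = cellulose * 180/162
= 53.1 * 180/162
= 59.0000 g

59.0000 g


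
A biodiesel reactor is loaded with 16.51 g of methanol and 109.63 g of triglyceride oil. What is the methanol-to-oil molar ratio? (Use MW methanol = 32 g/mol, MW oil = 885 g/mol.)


Molar ratio = n_MeOH / n_oil = (MeOH/32) / (oil/885) = (MeOH * 885) / (32 * oil)
= (16.51 * 885) / (32 * 109.63)
= 4.1650

4.1650


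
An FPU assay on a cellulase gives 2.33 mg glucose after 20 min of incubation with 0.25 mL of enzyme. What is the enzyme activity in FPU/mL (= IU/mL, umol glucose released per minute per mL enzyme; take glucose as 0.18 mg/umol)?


Activity = glucose_mg / (0.18 mg/umol * V_mL * t_min)
= 2.33 / (0.18 * 0.25 * 20)
= 2.5889 FPU/mL

2.5889 FPU/mL


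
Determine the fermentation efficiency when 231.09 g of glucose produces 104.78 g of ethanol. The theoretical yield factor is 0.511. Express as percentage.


Fermentation efficiency = (actual / (0.511 * glucose)) * 100
= (104.78 / (0.511 * 231.09)) * 100
= 88.7312%

88.7312%


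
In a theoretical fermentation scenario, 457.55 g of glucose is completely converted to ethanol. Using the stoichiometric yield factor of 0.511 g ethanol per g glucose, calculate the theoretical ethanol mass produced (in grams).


Theoretical ethanol yield: m_EtOH = 0.511 * m_glucose
m_EtOH = 0.511 * 457.55 = 233.8081 g

233.8081 g


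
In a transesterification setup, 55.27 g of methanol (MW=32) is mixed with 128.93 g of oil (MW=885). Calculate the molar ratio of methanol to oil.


Molar ratio = n_MeOH / n_oil = (MeOH/32) / (oil/885) = (MeOH * 885) / (32 * oil)
= (55.27 * 885) / (32 * 128.93)
= 11.8557

11.8557


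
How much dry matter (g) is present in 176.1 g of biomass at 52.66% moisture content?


Wd = Ww * (1 - MC/100)
= 176.1 * (1 - 52.66/100)
= 83.3657 g

83.3657 g


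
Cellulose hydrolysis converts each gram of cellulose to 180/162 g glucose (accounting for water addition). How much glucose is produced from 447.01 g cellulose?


glucose = cellulose * 180/162
= 447.01 * 180/162
= 496.6778 g

496.6778 g


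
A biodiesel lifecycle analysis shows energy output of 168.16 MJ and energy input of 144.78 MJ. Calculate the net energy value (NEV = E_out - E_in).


NEV = E_out - E_in
= 168.16 - 144.78
= 23.3800 MJ

23.3800 MJ


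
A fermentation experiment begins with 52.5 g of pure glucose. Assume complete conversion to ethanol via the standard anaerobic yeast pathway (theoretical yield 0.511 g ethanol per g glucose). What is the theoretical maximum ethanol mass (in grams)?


Theoretical ethanol yield: m_EtOH = 0.511 * m_glucose
m_EtOH = 0.511 * 52.5 = 26.8275 g

26.8275 g


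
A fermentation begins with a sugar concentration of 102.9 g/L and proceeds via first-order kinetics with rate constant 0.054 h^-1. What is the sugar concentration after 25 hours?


S = S0 * exp(-k * t)
S = 102.9 * exp(-0.054 * 25)
S = 26.6758 g/L

26.6758 g/L


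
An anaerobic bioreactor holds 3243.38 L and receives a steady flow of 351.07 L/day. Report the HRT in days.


HRT = V / Q
= 3243.38 / 351.07
= 9.2386 days

9.2386 days


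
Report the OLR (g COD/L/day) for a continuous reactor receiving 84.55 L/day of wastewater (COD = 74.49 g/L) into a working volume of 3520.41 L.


OLR = Q * S / V
= 84.55 * 74.49 / 3520.41
= 1.7890 g/L/day

1.7890 g/L/day


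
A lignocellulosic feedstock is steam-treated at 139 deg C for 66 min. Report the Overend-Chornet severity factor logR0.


logR0 = log10(t * exp((T - 100) / 14.75))
= log10(66 * exp((139 - 100) / 14.75))
= 2.9678

2.9678


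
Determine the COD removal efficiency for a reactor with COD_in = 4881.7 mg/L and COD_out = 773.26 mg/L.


eta = (COD_in - COD_out) / COD_in * 100
= (4881.7 - 773.26) / 4881.7 * 100
= 84.1600%

84.1600%
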